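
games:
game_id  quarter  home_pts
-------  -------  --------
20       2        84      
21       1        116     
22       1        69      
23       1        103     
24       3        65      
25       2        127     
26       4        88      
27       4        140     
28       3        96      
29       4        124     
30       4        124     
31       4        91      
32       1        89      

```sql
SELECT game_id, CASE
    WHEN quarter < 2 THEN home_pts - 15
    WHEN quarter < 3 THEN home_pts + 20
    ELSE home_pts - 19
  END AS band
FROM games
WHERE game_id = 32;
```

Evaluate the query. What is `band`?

74

game_id = 32: quarter=1, home_pts=89.
quarter < 2 → true → 74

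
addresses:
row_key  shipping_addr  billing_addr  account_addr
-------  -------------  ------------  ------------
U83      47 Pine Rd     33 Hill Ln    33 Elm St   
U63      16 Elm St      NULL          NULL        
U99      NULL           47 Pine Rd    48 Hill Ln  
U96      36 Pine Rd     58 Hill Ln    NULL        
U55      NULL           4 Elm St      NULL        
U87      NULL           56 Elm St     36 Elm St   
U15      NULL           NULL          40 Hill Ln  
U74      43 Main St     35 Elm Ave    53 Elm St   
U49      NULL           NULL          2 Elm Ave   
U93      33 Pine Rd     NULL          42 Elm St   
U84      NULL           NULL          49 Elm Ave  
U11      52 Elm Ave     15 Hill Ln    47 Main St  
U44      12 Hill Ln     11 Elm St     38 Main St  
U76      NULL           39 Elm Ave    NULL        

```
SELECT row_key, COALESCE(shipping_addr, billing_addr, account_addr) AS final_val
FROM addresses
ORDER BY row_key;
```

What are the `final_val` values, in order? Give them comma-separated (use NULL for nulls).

row_key=U11: shipping_addr=52 Elm Ave → 52 Elm Ave
row_key=U15: shipping_addr=NULL, billing_addr=NULL, account_addr=40 Hill Ln → 40 Hill Ln
row_key=U44: shipping_addr=12 Hill Ln → 12 Hill Ln
row_key=U49: shipping_addr=NULL, billing_addr=NULL, account_addr=2 Elm Ave → 2 Elm Ave
row_key=U55: shipping_addr=NULL, billing_addr=4 Elm St → 4 Elm St
row_key=U63: shipping_addr=16 Elm St → 16 Elm St
row_key=U74: shipping_addr=43 Main St → 43 Main St
row_key=U76: shipping_addr=NULL, billing_addr=39 Elm Ave → 39 Elm Ave
row_key=U83: shipping_addr=47 Pine Rd → 47 Pine Rd
row_key=U84: shipping_addr=NULL, billing_addr=NULL, account_addr=49 Elm Ave → 49 Elm Ave
row_key=U87: shipping_addr=NULL, billing_addr=56 Elm St → 56 Elm St
row_key=U93: shipping_addr=33 Pine Rd → 33 Pine Rd
row_key=U96: shipping_addr=36 Pine Rd → 36 Pine Rd
row_key=U99: shipping_addr=NULL, billing_addr=47 Pine Rd → 47 Pine Rd

52 Elm Ave, 40 Hill Ln, 12 Hill Ln, 2 Elm Ave, 4 Elm St, 16 Elm St, 43 Main St, 39 Elm Ave, 47 Pine Rd, 49 Elm Ave, 56 Elm St, 33 Pine Rd, 36 Pine Rd, 47 Pine Rd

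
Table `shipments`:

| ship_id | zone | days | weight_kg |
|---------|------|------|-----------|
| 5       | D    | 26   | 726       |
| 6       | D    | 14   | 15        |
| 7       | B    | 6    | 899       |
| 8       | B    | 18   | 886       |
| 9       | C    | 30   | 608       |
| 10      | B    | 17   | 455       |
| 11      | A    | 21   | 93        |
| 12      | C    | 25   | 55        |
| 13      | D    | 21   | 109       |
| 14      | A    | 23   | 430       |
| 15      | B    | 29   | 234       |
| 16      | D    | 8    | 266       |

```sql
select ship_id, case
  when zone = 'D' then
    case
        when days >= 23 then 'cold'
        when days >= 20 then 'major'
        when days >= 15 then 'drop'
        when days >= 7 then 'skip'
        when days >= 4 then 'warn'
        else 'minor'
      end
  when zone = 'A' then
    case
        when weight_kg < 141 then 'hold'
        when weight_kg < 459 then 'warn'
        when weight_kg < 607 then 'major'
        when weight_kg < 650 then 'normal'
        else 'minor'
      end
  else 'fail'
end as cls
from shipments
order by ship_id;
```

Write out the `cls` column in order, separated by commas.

ship_id=5: zone='D' → inner[days >= 23] → cold
ship_id=6: zone='D' → inner[days >= 7] → skip
ship_id=7: zone='B' → outer ELSE → fail
ship_id=8: zone='B' → outer ELSE → fail
ship_id=9: zone='C' → outer ELSE → fail
ship_id=10: zone='B' → outer ELSE → fail
ship_id=11: zone='A' → inner[weight_kg < 141] → hold
ship_id=12: zone='C' → outer ELSE → fail
ship_id=13: zone='D' → inner[days >= 20] → major
ship_id=14: zone='A' → inner[weight_kg < 459] → warn
ship_id=15: zone='B' → outer ELSE → fail
ship_id=16: zone='D' → inner[days >= 7] → skip

cold, skip, fail, fail, fail, fail, hold, fail, major, warn, fail, skip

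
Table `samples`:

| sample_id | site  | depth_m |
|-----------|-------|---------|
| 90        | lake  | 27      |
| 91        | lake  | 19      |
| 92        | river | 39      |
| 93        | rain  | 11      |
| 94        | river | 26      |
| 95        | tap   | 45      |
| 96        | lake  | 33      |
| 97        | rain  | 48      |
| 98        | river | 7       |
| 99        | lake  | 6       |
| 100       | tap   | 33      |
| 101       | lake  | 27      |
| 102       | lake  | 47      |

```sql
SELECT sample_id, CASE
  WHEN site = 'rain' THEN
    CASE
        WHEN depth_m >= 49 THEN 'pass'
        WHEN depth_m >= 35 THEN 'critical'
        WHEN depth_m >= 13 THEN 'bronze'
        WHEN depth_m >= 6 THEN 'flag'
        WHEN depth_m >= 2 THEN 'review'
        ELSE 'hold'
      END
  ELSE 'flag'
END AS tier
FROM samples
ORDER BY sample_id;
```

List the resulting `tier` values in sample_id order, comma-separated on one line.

sample_id=90: site='lake' → outer ELSE → flag
sample_id=91: site='lake' → outer ELSE → flag
sample_id=92: site='river' → outer ELSE → flag
sample_id=93: site='rain' → inner[depth_m >= 6] → flag
sample_id=94: site='river' → outer ELSE → flag
sample_id=95: site='tap' → outer ELSE → flag
sample_id=96: site='lake' → outer ELSE → flag
sample_id=97: site='rain' → inner[depth_m >= 35] → critical
sample_id=98: site='river' → outer ELSE → flag
sample_id=99: site='lake' → outer ELSE → flag
sample_id=100: site='tap' → outer ELSE → flag
sample_id=101: site='lake' → outer ELSE → flag
sample_id=102: site='lake' → outer ELSE → flag

flag, flag, flag, flag, flag, flag, flag, critical, flag, flag, flag, flag, flag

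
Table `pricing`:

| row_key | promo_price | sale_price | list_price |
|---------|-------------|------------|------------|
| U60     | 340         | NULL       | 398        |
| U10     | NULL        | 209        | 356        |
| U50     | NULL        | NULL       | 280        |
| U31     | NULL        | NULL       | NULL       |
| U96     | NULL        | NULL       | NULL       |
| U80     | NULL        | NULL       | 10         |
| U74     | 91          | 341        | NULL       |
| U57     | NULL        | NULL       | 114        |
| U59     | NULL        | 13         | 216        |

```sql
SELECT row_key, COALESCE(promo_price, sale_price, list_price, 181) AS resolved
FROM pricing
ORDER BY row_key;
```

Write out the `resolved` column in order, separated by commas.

row_key=U10: promo_price=NULL, sale_price=209 → 209
row_key=U31: promo_price=NULL, sale_price=NULL, list_price=NULL, → literal 181 → 181
row_key=U50: promo_price=NULL, sale_price=NULL, list_price=280 → 280
row_key=U57: promo_price=NULL, sale_price=NULL, list_price=114 → 114
row_key=U59: promo_price=NULL, sale_price=13 → 13
row_key=U60: promo_price=340 → 340
row_key=U74: promo_price=91 → 91
row_key=U80: promo_price=NULL, sale_price=NULL, list_price=10 → 10
row_key=U96: promo_price=NULL, sale_price=NULL, list_price=NULL, → literal 181 → 181

209, 181, 280, 114, 13, 340, 91, 10, 181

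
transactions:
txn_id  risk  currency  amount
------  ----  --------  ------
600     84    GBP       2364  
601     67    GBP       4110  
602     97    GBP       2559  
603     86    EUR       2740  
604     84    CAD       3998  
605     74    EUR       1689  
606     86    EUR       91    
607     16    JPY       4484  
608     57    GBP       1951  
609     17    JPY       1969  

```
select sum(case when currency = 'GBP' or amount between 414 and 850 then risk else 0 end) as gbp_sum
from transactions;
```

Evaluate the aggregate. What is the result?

305

txn_id=600: ✓ → 84
txn_id=601: ✓ → 67
txn_id=602: ✓ → 97
txn_id=603: ✗
txn_id=604: ✗
txn_id=605: ✗
txn_id=606: ✗
txn_id=607: ✗
txn_id=608: ✓ → 57
txn_id=609: ✗
gbp_sum = 84 + 67 + 97 + 57 = 305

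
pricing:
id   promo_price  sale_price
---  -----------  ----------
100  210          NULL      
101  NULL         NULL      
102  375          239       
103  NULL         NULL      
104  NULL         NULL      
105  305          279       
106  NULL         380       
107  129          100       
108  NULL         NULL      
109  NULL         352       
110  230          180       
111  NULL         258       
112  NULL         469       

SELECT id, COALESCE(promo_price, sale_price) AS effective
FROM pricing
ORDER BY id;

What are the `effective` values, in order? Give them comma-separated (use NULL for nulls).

id=100: promo_price=210 → 210
id=101: promo_price=NULL, sale_price=NULL (all NULL) → NULL
id=102: promo_price=375 → 375
id=103: promo_price=NULL, sale_price=NULL (all NULL) → NULL
id=104: promo_price=NULL, sale_price=NULL (all NULL) → NULL
id=105: promo_price=305 → 305
id=106: promo_price=NULL, sale_price=380 → 380
id=107: promo_price=129 → 129
id=108: promo_price=NULL, sale_price=NULL (all NULL) → NULL
id=109: promo_price=NULL, sale_price=352 → 352
id=110: promo_price=230 → 230
id=111: promo_price=NULL, sale_price=258 → 258
id=112: promo_price=NULL, sale_price=469 → 469

210, NULL, 375, NULL, NULL, 305, 380, 129, NULL, 352, 230, 258, 469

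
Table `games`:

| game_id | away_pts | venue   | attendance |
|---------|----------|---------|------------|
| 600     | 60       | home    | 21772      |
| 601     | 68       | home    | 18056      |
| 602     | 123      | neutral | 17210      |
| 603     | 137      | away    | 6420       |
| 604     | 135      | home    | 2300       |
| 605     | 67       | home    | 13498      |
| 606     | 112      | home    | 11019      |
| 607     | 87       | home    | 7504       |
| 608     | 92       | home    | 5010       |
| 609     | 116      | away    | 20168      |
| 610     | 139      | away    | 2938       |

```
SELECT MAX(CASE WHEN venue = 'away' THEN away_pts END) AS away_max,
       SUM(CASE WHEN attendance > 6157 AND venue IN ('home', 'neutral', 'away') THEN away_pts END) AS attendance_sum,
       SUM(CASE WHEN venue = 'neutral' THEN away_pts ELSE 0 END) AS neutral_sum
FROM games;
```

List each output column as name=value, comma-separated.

[away_max: venue = 'away']
game_id=600: ✗
game_id=601: ✗
game_id=602: ✗
game_id=603: ✓ → 137
game_id=604: ✗
game_id=605: ✗
game_id=606: ✗
game_id=607: ✗
game_id=608: ✗
game_id=609: ✓ → 116
game_id=610: ✓ → 139
away_max = MAX(137, 116, 139) = 139
—
[attendance_sum: attendance > 6157 AND venue IN ('home', 'neutral', 'away')]
game_id=600: ✓ → 60
game_id=601: ✓ → 68
game_id=602: ✓ → 123
game_id=603: ✓ → 137
game_id=604: ✗
game_id=605: ✓ → 67
game_id=606: ✓ → 112
game_id=607: ✓ → 87
game_id=608: ✗
game_id=609: ✓ → 116
game_id=610: ✗
attendance_sum = 60 + 68 + 123 + 137 + 67 + 112 + 87 + 116 = 770
—
[neutral_sum: venue = 'neutral']
game_id=600: ✗
game_id=601: ✗
game_id=602: ✓ → 123
game_id=603: ✗
game_id=604: ✗
game_id=605: ✗
game_id=606: ✗
game_id=607: ✗
game_id=608: ✗
game_id=609: ✗
game_id=610: ✗
neutral_sum = 123

away_max=139, attendance_sum=770, neutral_sum=123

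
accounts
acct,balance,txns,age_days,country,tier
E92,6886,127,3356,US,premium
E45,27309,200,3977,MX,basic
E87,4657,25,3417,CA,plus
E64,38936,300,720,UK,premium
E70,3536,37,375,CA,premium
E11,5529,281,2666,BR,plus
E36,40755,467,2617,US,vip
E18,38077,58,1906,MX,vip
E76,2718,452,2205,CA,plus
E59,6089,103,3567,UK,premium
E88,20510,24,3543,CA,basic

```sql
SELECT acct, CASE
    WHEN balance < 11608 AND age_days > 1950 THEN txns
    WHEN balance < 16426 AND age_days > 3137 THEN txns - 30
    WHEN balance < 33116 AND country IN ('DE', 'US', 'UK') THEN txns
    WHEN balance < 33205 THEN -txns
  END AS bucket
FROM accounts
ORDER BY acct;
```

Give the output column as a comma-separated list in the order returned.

281, NULL, NULL, -200, 103, NULL, -37, 452, 25, -24, 127

acct=E11: balance < 11608 AND age_days > 1950 → 281
acct=E18: (no match → NULL) → NULL
acct=E36: (no match → NULL) → NULL
acct=E45: balance < 33205 → -200
acct=E59: balance < 11608 AND age_days > 1950 → 103
acct=E64: (no match → NULL) → NULL
acct=E70: balance < 33205 → -37
acct=E76: balance < 11608 AND age_days > 1950 → 452
acct=E87: balance < 11608 AND age_days > 1950 → 25
acct=E88: balance < 33205 → -24
acct=E92: balance < 11608 AND age_days > 1950 → 127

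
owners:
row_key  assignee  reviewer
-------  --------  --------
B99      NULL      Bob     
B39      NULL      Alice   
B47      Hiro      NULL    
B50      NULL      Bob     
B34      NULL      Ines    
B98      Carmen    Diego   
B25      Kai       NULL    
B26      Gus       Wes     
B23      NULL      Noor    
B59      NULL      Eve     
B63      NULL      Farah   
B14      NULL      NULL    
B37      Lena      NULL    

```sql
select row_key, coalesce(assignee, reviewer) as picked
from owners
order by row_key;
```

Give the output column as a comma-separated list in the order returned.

NULL, Noor, Kai, Gus, Ines, Lena, Alice, Hiro, Bob, Eve, Farah, Carmen, Bob

row_key=B14: assignee=NULL, reviewer=NULL (all NULL) → NULL
row_key=B23: assignee=NULL, reviewer=Noor → Noor
row_key=B25: assignee=Kai → Kai
row_key=B26: assignee=Gus → Gus
row_key=B34: assignee=NULL, reviewer=Ines → Ines
row_key=B37: assignee=Lena → Lena
row_key=B39: assignee=NULL, reviewer=Alice → Alice
row_key=B47: assignee=Hiro → Hiro
row_key=B50: assignee=NULL, reviewer=Bob → Bob
row_key=B59: assignee=NULL, reviewer=Eve → Eve
row_key=B63: assignee=NULL, reviewer=Farah → Farah
row_key=B98: assignee=Carmen → Carmen
row_key=B99: assignee=NULL, reviewer=Bob → Bob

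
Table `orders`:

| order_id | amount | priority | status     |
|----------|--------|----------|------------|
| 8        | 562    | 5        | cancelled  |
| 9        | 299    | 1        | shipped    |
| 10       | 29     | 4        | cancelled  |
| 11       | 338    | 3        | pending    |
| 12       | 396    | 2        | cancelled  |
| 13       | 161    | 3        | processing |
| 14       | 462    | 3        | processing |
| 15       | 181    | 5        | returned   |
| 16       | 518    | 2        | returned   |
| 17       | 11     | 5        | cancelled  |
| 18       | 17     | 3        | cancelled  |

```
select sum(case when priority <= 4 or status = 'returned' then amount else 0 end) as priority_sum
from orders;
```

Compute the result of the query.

2401

order_id=8: ✗
order_id=9: ✓ → 299
order_id=10: ✓ → 29
order_id=11: ✓ → 338
order_id=12: ✓ → 396
order_id=13: ✓ → 161
order_id=14: ✓ → 462
order_id=15: ✓ → 181
order_id=16: ✓ → 518
order_id=17: ✗
order_id=18: ✓ → 17
priority_sum = 299 + 29 + 338 + 396 + 161 + 462 + 181 + 518 + 17 = 2401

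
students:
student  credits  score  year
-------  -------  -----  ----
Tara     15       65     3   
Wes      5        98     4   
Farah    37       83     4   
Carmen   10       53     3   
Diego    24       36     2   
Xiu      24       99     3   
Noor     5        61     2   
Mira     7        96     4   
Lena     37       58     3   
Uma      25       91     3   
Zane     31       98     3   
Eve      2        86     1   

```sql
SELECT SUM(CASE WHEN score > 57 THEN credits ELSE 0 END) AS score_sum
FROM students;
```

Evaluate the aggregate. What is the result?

student=Tara: ✓ → 15
student=Wes: ✓ → 5
student=Farah: ✓ → 37
student=Carmen: ✗
student=Diego: ✗
student=Xiu: ✓ → 24
student=Noor: ✓ → 5
student=Mira: ✓ → 7
student=Lena: ✓ → 37
student=Uma: ✓ → 25
student=Zane: ✓ → 31
student=Eve: ✓ → 2
score_sum = 15 + 5 + 37 + 24 + 5 + 7 + 37 + 25 + 31 + 2 = 188

188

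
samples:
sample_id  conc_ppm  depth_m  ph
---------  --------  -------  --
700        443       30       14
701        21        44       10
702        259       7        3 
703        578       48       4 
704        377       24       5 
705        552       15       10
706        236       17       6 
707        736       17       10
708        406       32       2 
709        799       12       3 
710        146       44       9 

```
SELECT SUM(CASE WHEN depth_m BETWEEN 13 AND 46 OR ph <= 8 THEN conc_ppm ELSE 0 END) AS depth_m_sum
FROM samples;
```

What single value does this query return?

4553

sample_id=700: ✓ → 443
sample_id=701: ✓ → 21
sample_id=702: ✓ → 259
sample_id=703: ✓ → 578
sample_id=704: ✓ → 377
sample_id=705: ✓ → 552
sample_id=706: ✓ → 236
sample_id=707: ✓ → 736
sample_id=708: ✓ → 406
sample_id=709: ✓ → 799
sample_id=710: ✓ → 146
depth_m_sum = 443 + 21 + 259 + 578 + 377 + 552 + 236 + 736 + 406 + 799 + 146 = 4553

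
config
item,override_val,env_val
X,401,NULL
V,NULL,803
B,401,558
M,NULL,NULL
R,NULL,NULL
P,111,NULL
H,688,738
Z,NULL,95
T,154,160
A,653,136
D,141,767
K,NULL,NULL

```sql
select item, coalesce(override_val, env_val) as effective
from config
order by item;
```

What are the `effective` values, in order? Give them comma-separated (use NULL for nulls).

item=A: override_val=653 → 653
item=B: override_val=401 → 401
item=D: override_val=141 → 141
item=H: override_val=688 → 688
item=K: override_val=NULL, env_val=NULL (all NULL) → NULL
item=M: override_val=NULL, env_val=NULL (all NULL) → NULL
item=P: override_val=111 → 111
item=R: override_val=NULL, env_val=NULL (all NULL) → NULL
item=T: override_val=154 → 154
item=V: override_val=NULL, env_val=803 → 803
item=X: override_val=401 → 401
item=Z: override_val=NULL, env_val=95 → 95

653, 401, 141, 688, NULL, NULL, 111, NULL, 154, 803, 401, 95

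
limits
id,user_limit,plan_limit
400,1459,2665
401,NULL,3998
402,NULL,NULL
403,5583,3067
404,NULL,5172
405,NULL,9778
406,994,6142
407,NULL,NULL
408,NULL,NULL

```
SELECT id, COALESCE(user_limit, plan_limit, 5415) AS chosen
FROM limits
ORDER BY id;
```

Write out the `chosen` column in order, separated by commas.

1459, 3998, 5415, 5583, 5172, 9778, 994, 5415, 5415

id=400: user_limit=1459 → 1459
id=401: user_limit=NULL, plan_limit=3998 → 3998
id=402: user_limit=NULL, plan_limit=NULL, → literal 5415 → 5415
id=403: user_limit=5583 → 5583
id=404: user_limit=NULL, plan_limit=5172 → 5172
id=405: user_limit=NULL, plan_limit=9778 → 9778
id=406: user_limit=994 → 994
id=407: user_limit=NULL, plan_limit=NULL, → literal 5415 → 5415
id=408: user_limit=NULL, plan_limit=NULL, → literal 5415 → 5415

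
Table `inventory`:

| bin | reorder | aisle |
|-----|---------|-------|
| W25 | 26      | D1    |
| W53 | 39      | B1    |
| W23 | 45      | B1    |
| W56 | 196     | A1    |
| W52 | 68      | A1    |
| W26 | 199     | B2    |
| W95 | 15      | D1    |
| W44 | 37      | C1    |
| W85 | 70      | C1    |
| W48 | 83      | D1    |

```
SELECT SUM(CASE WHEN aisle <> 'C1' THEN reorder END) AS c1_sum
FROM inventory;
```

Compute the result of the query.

bin=W25: ✓ → 26
bin=W53: ✓ → 39
bin=W23: ✓ → 45
bin=W56: ✓ → 196
bin=W52: ✓ → 68
bin=W26: ✓ → 199
bin=W95: ✓ → 15
bin=W44: ✗
bin=W85: ✗
bin=W48: ✓ → 83
c1_sum = 26 + 39 + 45 + 196 + 68 + 199 + 15 + 83 = 671

671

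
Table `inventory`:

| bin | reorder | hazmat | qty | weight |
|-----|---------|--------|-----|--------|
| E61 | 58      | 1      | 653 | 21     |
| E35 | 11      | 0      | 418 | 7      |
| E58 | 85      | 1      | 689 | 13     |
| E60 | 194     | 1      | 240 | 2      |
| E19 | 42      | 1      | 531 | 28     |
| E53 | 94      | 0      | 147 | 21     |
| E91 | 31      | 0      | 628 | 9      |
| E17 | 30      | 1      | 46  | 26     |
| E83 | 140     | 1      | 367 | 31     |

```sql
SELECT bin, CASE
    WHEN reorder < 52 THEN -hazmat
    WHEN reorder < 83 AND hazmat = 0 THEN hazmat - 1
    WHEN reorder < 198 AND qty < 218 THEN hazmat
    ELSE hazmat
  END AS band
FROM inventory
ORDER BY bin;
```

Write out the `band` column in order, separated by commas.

bin=E17: reorder < 52 → -1
bin=E19: reorder < 52 → -1
bin=E35: reorder < 52 → 0
bin=E53: reorder < 198 AND qty < 218 → 0
bin=E58: ELSE → 1
bin=E60: ELSE → 1
bin=E61: ELSE → 1
bin=E83: ELSE → 1
bin=E91: reorder < 52 → 0

-1, -1, 0, 0, 1, 1, 1, 1, 0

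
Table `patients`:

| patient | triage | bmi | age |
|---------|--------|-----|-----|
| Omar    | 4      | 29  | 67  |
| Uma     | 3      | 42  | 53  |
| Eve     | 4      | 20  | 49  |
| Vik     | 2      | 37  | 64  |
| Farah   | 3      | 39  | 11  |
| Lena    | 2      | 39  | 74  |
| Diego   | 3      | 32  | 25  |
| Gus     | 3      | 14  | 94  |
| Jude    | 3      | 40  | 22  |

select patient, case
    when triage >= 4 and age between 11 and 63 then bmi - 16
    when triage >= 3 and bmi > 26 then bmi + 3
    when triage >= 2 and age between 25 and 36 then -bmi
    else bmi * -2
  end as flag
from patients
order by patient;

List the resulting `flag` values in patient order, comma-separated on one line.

35, 4, 42, -28, 43, -78, 32, 45, -74

patient=Diego: triage >= 3 and bmi > 26 → 35
patient=Eve: triage >= 4 and age between 11 and 63 → 4
patient=Farah: triage >= 3 and bmi > 26 → 42
patient=Gus: ELSE → -28
patient=Jude: triage >= 3 and bmi > 26 → 43
patient=Lena: ELSE → -78
patient=Omar: triage >= 3 and bmi > 26 → 32
patient=Uma: triage >= 3 and bmi > 26 → 45
patient=Vik: ELSE → -74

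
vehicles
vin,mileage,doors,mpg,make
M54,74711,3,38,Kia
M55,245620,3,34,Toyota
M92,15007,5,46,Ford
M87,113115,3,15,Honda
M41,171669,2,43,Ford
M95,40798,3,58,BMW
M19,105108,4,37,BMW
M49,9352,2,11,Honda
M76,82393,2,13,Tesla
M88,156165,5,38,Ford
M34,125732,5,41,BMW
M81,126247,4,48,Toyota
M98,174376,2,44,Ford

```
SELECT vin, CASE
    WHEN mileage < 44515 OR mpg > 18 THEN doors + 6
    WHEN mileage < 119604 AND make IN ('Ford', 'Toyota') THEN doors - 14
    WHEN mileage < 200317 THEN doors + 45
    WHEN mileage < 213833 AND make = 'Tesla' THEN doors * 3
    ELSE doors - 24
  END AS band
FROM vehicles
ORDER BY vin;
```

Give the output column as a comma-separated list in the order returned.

10, 11, 8, 8, 9, 9, 47, 10, 48, 11, 11, 9, 8

vin=M19: mileage < 44515 OR mpg > 18 → 10
vin=M34: mileage < 44515 OR mpg > 18 → 11
vin=M41: mileage < 44515 OR mpg > 18 → 8
vin=M49: mileage < 44515 OR mpg > 18 → 8
vin=M54: mileage < 44515 OR mpg > 18 → 9
vin=M55: mileage < 44515 OR mpg > 18 → 9
vin=M76: mileage < 200317 → 47
vin=M81: mileage < 44515 OR mpg > 18 → 10
vin=M87: mileage < 200317 → 48
vin=M88: mileage < 44515 OR mpg > 18 → 11
vin=M92: mileage < 44515 OR mpg > 18 → 11
vin=M95: mileage < 44515 OR mpg > 18 → 9
vin=M98: mileage < 44515 OR mpg > 18 → 8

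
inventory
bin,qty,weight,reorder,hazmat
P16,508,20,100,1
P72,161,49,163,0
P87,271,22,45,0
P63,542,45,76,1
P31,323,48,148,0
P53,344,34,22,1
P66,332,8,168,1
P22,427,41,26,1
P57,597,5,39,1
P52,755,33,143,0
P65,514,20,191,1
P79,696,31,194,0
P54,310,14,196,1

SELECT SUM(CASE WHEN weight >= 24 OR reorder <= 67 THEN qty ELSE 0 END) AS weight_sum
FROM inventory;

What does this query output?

4116

bin=P16: ✗
bin=P72: ✓ → 161
bin=P87: ✓ → 271
bin=P63: ✓ → 542
bin=P31: ✓ → 323
bin=P53: ✓ → 344
bin=P66: ✗
bin=P22: ✓ → 427
bin=P57: ✓ → 597
bin=P52: ✓ → 755
bin=P65: ✗
bin=P79: ✓ → 696
bin=P54: ✗
weight_sum = 161 + 271 + 542 + 323 + 344 + 427 + 597 + 755 + 696 = 4116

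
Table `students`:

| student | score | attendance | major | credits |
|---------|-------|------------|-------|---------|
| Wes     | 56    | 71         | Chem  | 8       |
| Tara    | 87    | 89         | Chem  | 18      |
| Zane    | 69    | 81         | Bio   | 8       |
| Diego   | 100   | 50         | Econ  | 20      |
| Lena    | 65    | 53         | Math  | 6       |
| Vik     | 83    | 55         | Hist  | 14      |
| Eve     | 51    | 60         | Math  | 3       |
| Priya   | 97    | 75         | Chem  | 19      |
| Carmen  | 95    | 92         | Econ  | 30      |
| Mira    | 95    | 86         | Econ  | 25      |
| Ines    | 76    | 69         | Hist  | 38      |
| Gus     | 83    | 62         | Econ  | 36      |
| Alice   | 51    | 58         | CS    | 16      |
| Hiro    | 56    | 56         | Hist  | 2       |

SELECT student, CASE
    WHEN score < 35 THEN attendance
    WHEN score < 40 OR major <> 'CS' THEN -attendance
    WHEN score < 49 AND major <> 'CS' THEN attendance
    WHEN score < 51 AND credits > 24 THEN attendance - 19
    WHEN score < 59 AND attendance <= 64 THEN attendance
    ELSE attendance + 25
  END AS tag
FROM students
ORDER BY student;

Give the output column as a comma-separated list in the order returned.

student=Alice: score < 59 AND attendance <= 64 → 58
student=Carmen: score < 40 OR major <> 'CS' → -92
student=Diego: score < 40 OR major <> 'CS' → -50
student=Eve: score < 40 OR major <> 'CS' → -60
student=Gus: score < 40 OR major <> 'CS' → -62
student=Hiro: score < 40 OR major <> 'CS' → -56
student=Ines: score < 40 OR major <> 'CS' → -69
student=Lena: score < 40 OR major <> 'CS' → -53
student=Mira: score < 40 OR major <> 'CS' → -86
student=Priya: score < 40 OR major <> 'CS' → -75
student=Tara: score < 40 OR major <> 'CS' → -89
student=Vik: score < 40 OR major <> 'CS' → -55
student=Wes: score < 40 OR major <> 'CS' → -71
student=Zane: score < 40 OR major <> 'CS' → -81

58, -92, -50, -60, -62, -56, -69, -53, -86, -75, -89, -55, -71, -81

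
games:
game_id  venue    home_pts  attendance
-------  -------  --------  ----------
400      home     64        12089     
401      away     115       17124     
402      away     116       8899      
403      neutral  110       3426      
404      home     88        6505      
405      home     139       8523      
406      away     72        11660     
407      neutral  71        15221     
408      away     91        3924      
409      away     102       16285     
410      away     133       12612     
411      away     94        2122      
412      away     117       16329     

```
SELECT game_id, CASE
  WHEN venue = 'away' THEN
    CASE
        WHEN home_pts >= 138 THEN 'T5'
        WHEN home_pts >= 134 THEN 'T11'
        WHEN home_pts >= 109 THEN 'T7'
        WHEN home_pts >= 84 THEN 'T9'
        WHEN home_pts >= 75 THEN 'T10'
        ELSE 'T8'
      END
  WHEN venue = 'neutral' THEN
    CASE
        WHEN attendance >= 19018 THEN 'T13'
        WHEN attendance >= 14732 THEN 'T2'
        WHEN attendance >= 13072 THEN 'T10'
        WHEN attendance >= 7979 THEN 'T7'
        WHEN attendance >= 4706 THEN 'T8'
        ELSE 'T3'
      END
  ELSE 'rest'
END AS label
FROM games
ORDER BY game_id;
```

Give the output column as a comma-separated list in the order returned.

rest, T7, T7, T3, rest, rest, T8, T2, T9, T9, T7, T9, T7

game_id=400: venue='home' → outer ELSE → rest
game_id=401: venue='away' → inner[home_pts >= 109] → T7
game_id=402: venue='away' → inner[home_pts >= 109] → T7
game_id=403: venue='neutral' → inner[ELSE] → T3
game_id=404: venue='home' → outer ELSE → rest
game_id=405: venue='home' → outer ELSE → rest
game_id=406: venue='away' → inner[ELSE] → T8
game_id=407: venue='neutral' → inner[attendance >= 14732] → T2
game_id=408: venue='away' → inner[home_pts >= 84] → T9
game_id=409: venue='away' → inner[home_pts >= 84] → T9
game_id=410: venue='away' → inner[home_pts >= 109] → T7
game_id=411: venue='away' → inner[home_pts >= 84] → T9
game_id=412: venue='away' → inner[home_pts >= 109] → T7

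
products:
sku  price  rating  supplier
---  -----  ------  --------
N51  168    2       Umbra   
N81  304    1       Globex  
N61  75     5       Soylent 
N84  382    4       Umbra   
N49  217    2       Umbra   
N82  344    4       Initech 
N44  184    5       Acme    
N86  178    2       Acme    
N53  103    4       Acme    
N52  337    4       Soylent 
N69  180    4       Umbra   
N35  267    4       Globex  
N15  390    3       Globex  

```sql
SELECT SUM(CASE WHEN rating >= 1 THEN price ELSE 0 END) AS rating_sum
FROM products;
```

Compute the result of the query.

sku=N51: ✓ → 168
sku=N81: ✓ → 304
sku=N61: ✓ → 75
sku=N84: ✓ → 382
sku=N49: ✓ → 217
sku=N82: ✓ → 344
sku=N44: ✓ → 184
sku=N86: ✓ → 178
sku=N53: ✓ → 103
sku=N52: ✓ → 337
sku=N69: ✓ → 180
sku=N35: ✓ → 267
sku=N15: ✓ → 390
rating_sum = 168 + 304 + 75 + 382 + 217 + 344 + 184 + 178 + 103 + 337 + 180 + 267 + 390 = 3129

3129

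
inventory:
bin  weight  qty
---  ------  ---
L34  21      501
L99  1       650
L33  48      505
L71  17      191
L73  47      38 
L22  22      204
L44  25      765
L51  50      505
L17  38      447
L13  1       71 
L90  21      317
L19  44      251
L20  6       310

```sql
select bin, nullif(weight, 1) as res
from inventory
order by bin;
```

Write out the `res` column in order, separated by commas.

bin=L13: weight=1 vs 1: equal → NULL
bin=L17: weight=38 vs 1: differ → 38
bin=L19: weight=44 vs 1: differ → 44
bin=L20: weight=6 vs 1: differ → 6
bin=L22: weight=22 vs 1: differ → 22
bin=L33: weight=48 vs 1: differ → 48
bin=L34: weight=21 vs 1: differ → 21
bin=L44: weight=25 vs 1: differ → 25
bin=L51: weight=50 vs 1: differ → 50
bin=L71: weight=17 vs 1: differ → 17
bin=L73: weight=47 vs 1: differ → 47
bin=L90: weight=21 vs 1: differ → 21
bin=L99: weight=1 vs 1: equal → NULL

NULL, 38, 44, 6, 22, 48, 21, 25, 50, 17, 47, 21, NULL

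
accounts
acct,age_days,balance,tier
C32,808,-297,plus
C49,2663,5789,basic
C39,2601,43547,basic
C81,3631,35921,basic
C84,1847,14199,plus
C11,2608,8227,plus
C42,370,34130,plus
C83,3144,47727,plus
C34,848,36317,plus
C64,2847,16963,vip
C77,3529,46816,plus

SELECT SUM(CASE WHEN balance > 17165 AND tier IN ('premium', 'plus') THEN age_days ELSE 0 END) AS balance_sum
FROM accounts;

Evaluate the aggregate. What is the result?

acct=C32: ✗
acct=C49: ✗
acct=C39: ✗
acct=C81: ✗
acct=C84: ✗
acct=C11: ✗
acct=C42: ✓ → 370
acct=C83: ✓ → 3144
acct=C34: ✓ → 848
acct=C64: ✗
acct=C77: ✓ → 3529
balance_sum = 370 + 3144 + 848 + 3529 = 7891

7891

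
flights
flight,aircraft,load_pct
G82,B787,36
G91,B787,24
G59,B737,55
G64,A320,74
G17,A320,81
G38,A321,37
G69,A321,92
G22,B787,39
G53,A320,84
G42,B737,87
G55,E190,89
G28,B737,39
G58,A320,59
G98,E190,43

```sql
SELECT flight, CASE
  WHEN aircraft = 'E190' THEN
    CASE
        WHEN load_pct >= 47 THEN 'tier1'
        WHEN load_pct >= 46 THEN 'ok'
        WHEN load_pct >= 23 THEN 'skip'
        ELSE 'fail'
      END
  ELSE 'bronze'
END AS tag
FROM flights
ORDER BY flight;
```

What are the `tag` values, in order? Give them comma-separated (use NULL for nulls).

flight=G17: aircraft='A320' → outer ELSE → bronze
flight=G22: aircraft='B787' → outer ELSE → bronze
flight=G28: aircraft='B737' → outer ELSE → bronze
flight=G38: aircraft='A321' → outer ELSE → bronze
flight=G42: aircraft='B737' → outer ELSE → bronze
flight=G53: aircraft='A320' → outer ELSE → bronze
flight=G55: aircraft='E190' → inner[load_pct >= 47] → tier1
flight=G58: aircraft='A320' → outer ELSE → bronze
flight=G59: aircraft='B737' → outer ELSE → bronze
flight=G64: aircraft='A320' → outer ELSE → bronze
flight=G69: aircraft='A321' → outer ELSE → bronze
flight=G82: aircraft='B787' → outer ELSE → bronze
flight=G91: aircraft='B787' → outer ELSE → bronze
flight=G98: aircraft='E190' → inner[load_pct >= 23] → skip

bronze, bronze, bronze, bronze, bronze, bronze, tier1, bronze, bronze, bronze, bronze, bronze, bronze, skip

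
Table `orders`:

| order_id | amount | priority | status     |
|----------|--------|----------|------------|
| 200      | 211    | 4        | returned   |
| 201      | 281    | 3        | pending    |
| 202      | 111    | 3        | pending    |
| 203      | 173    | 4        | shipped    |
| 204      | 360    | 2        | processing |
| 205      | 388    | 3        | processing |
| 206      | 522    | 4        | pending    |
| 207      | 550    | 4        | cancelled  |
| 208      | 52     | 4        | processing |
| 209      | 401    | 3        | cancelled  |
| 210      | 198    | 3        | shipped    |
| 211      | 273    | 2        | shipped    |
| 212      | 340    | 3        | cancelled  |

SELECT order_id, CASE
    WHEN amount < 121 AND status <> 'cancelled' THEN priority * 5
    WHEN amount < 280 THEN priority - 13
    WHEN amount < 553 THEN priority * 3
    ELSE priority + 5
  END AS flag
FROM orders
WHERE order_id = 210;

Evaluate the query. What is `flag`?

order_id = 210: amount=198, priority=3, status=shipped.
amount < 121 AND status <> 'cancelled' → false
amount < 280 → true → -10

-10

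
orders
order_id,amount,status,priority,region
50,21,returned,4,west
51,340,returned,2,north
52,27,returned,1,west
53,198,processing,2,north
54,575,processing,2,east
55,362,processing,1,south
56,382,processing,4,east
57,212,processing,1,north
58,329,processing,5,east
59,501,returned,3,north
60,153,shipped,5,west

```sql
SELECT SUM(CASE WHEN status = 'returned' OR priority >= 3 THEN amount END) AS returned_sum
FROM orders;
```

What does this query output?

1753

order_id=50: ✓ → 21
order_id=51: ✓ → 340
order_id=52: ✓ → 27
order_id=53: ✗
order_id=54: ✗
order_id=55: ✗
order_id=56: ✓ → 382
order_id=57: ✗
order_id=58: ✓ → 329
order_id=59: ✓ → 501
order_id=60: ✓ → 153
returned_sum = 21 + 340 + 27 + 382 + 329 + 501 + 153 = 1753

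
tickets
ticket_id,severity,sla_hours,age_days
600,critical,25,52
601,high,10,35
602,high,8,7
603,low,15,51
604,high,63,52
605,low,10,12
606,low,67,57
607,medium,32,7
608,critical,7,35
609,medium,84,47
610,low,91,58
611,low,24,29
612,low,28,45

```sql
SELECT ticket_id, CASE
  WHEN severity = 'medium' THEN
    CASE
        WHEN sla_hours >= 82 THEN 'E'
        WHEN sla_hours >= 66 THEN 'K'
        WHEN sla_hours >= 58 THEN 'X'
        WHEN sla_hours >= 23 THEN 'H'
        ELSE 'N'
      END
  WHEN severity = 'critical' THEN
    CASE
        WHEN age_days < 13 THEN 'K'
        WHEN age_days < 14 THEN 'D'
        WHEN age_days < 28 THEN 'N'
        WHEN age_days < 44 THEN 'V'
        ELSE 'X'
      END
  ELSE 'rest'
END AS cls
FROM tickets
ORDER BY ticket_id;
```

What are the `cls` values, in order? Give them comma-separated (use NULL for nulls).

X, rest, rest, rest, rest, rest, rest, H, V, E, rest, rest, rest

ticket_id=600: severity='critical' → inner[ELSE] → X
ticket_id=601: severity='high' → outer ELSE → rest
ticket_id=602: severity='high' → outer ELSE → rest
ticket_id=603: severity='low' → outer ELSE → rest
ticket_id=604: severity='high' → outer ELSE → rest
ticket_id=605: severity='low' → outer ELSE → rest
ticket_id=606: severity='low' → outer ELSE → rest
ticket_id=607: severity='medium' → inner[sla_hours >= 23] → H
ticket_id=608: severity='critical' → inner[age_days < 44] → V
ticket_id=609: severity='medium' → inner[sla_hours >= 82] → E
ticket_id=610: severity='low' → outer ELSE → rest
ticket_id=611: severity='low' → outer ELSE → rest
ticket_id=612: severity='low' → outer ELSE → rest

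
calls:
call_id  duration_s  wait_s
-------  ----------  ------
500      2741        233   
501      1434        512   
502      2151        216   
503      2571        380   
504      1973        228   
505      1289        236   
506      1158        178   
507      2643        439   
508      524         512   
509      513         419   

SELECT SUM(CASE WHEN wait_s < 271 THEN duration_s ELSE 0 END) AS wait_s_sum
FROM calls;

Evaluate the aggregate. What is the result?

9312

call_id=500: ✓ → 2741
call_id=501: ✗
call_id=502: ✓ → 2151
call_id=503: ✗
call_id=504: ✓ → 1973
call_id=505: ✓ → 1289
call_id=506: ✓ → 1158
call_id=507: ✗
call_id=508: ✗
call_id=509: ✗
wait_s_sum = 2741 + 2151 + 1973 + 1289 + 1158 = 9312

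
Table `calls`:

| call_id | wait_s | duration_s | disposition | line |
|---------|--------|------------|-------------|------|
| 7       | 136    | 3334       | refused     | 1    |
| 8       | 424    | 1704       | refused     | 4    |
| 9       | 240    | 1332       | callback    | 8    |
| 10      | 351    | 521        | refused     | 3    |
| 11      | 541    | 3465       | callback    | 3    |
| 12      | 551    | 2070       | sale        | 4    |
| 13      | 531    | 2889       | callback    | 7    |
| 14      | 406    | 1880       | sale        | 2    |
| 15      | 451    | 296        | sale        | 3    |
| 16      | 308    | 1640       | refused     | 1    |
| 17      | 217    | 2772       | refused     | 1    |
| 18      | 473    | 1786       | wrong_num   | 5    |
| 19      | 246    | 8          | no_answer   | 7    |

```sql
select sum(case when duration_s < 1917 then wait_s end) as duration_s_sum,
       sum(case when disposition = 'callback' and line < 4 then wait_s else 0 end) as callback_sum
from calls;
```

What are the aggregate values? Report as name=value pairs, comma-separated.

duration_s_sum=2899, callback_sum=541

[duration_s_sum: duration_s < 1917]
call_id=7: ✗
call_id=8: ✓ → 424
call_id=9: ✓ → 240
call_id=10: ✓ → 351
call_id=11: ✗
call_id=12: ✗
call_id=13: ✗
call_id=14: ✓ → 406
call_id=15: ✓ → 451
call_id=16: ✓ → 308
call_id=17: ✗
call_id=18: ✓ → 473
call_id=19: ✓ → 246
duration_s_sum = 424 + 240 + 351 + 406 + 451 + 308 + 473 + 246 = 2899
—
[callback_sum: disposition = 'callback' and line < 4]
call_id=7: ✗
call_id=8: ✗
call_id=9: ✗
call_id=10: ✗
call_id=11: ✓ → 541
call_id=12: ✗
call_id=13: ✗
call_id=14: ✗
call_id=15: ✗
call_id=16: ✗
call_id=17: ✗
call_id=18: ✗
call_id=19: ✗
callback_sum = 541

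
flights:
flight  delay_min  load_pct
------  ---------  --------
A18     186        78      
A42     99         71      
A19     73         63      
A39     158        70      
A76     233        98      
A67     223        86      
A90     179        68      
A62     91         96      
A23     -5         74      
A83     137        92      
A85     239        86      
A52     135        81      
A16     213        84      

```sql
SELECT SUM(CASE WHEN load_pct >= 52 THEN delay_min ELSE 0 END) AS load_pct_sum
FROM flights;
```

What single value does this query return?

1961

flight=A18: ✓ → 186
flight=A42: ✓ → 99
flight=A19: ✓ → 73
flight=A39: ✓ → 158
flight=A76: ✓ → 233
flight=A67: ✓ → 223
flight=A90: ✓ → 179
flight=A62: ✓ → 91
flight=A23: ✓ → -5
flight=A83: ✓ → 137
flight=A85: ✓ → 239
flight=A52: ✓ → 135
flight=A16: ✓ → 213
load_pct_sum = 186 + 99 + 73 + 158 + 233 + 223 + 179 + 91 + -5 + 137 + 239 + 135 + 213 = 1961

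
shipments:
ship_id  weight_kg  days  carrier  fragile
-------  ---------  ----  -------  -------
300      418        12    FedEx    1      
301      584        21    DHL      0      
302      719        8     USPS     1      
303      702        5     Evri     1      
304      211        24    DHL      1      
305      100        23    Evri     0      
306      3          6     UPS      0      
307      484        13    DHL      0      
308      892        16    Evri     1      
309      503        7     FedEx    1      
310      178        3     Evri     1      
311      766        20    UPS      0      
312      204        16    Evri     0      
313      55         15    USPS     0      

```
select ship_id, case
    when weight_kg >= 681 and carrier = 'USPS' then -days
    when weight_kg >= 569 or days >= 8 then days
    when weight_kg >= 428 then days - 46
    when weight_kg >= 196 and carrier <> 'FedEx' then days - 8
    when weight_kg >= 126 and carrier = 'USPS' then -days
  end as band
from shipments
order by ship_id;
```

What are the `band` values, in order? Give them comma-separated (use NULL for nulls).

ship_id=300: weight_kg >= 569 or days >= 8 → 12
ship_id=301: weight_kg >= 569 or days >= 8 → 21
ship_id=302: weight_kg >= 681 and carrier = 'USPS' → -8
ship_id=303: weight_kg >= 569 or days >= 8 → 5
ship_id=304: weight_kg >= 569 or days >= 8 → 24
ship_id=305: weight_kg >= 569 or days >= 8 → 23
ship_id=306: (no match → NULL) → NULL
ship_id=307: weight_kg >= 569 or days >= 8 → 13
ship_id=308: weight_kg >= 569 or days >= 8 → 16
ship_id=309: weight_kg >= 428 → -39
ship_id=310: (no match → NULL) → NULL
ship_id=311: weight_kg >= 569 or days >= 8 → 20
ship_id=312: weight_kg >= 569 or days >= 8 → 16
ship_id=313: weight_kg >= 569 or days >= 8 → 15

12, 21, -8, 5, 24, 23, NULL, 13, 16, -39, NULL, 20, 16, 15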